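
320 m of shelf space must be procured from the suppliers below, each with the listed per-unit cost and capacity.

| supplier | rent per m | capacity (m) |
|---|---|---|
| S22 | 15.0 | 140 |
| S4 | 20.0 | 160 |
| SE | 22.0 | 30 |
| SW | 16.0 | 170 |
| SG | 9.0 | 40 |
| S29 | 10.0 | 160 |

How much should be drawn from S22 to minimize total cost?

Fill from the cheapest supplier first.
SG (9.0): use full 40 ; 280 m to go.
Take 160 from S29 at 10.0 ; need 120 more.
S22 at 15.0: take 120 of its 140 ; requirement met.
SW, S4, SE: unused.

120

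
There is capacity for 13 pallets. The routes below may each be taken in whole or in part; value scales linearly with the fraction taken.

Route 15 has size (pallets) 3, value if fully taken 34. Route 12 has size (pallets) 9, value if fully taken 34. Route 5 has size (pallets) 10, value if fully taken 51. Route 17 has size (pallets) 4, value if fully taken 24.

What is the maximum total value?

88.6

Best value per unit of size first: Route 15 34/3≈11.3, Route 17 24/4≈6, Route 5 51/10≈5.1, Route 12 34/9≈3.78.
All 3 pallets of Route 15 fit (value 34) ; 10 remain.
All 4 pallets of Route 17 fit (value 24) ; 6 remain.
Fill the last 6 pallets with part of Route 5: 6/10 of it earns 30.6.
Total value = 88.6.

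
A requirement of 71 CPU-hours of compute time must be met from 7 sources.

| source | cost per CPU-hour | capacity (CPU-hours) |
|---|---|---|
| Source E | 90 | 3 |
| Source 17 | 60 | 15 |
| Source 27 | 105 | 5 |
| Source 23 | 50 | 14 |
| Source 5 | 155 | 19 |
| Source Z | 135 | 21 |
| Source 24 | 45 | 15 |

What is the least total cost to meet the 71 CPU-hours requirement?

Use sources in increasing cost order.
Take 15 from Source 24 at 45 — need 56 more.
Source 23 at 50: take all 14 CPU-hours — 42 still needed.
Take 15 from Source 17 at 60 — need 27 more.
Source E (90): use full 3 — 24 CPU-hours to go.
Take 5 from Source 27 at 105 — need 19 more.
Take 19 from Source Z at 135 to finish.
Source 5: unused.
Cost = 15×45 + 14×50 + 15×60 + 3×90 + 5×105 + 19×135 = 5635.

5635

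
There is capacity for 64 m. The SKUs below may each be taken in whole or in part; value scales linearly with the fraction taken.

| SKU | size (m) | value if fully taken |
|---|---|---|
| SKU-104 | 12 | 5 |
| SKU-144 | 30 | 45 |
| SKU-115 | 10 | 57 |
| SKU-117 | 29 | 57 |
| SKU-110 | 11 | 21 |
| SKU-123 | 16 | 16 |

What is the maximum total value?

156

Sort by value density: SKU-115 57/10≈5.7, SKU-117 57/29≈1.97, SKU-110 21/11≈1.91, SKU-144 45/30≈1.5, SKU-123 16/16≈1, SKU-104 5/12≈0.417.
SKU-115: take in full, 10 m for value 57 — 54 left.
SKU-117: take in full, 29 m for value 57 — 25 left.
SKU-110: take in full, 11 m for value 21 — 14 left.
Only 14 m remain; take 14/30 of SKU-144 for value 45×14/30 = 21.
Total value = 156.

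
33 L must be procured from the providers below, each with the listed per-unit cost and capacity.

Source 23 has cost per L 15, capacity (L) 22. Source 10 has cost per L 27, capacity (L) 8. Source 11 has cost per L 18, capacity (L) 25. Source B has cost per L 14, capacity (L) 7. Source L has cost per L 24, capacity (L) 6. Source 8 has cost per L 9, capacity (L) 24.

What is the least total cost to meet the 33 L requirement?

344

Fill from the cheapest provider first.
Source 8 at 9: take all 24 L → 9 still needed.
Source B at 14: take all 7 L → 2 still needed.
Take 2 from Source 23 at 15 to finish.
Source 11, Source L, Source 10: unused.
Cost = 24×9 + 7×14 + 2×15 = 344.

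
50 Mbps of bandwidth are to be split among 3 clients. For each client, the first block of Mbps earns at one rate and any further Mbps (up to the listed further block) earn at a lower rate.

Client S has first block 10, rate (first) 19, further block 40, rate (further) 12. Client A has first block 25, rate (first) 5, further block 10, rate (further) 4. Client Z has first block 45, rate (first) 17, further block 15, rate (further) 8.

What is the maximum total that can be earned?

Order all 6 blocks by rate: Client S/tier1 19 > Client Z/tier1 17 > Client S/tier2 12 > Client Z/tier2 8 > Client A/tier1 5 > Client A/tier2 4.
Client S tier1 at 19: fill all 10 → 40 left.
40 remain; put them into Client Z tier1 at 17.
Total = 19×10 + 17×40 = 870.

870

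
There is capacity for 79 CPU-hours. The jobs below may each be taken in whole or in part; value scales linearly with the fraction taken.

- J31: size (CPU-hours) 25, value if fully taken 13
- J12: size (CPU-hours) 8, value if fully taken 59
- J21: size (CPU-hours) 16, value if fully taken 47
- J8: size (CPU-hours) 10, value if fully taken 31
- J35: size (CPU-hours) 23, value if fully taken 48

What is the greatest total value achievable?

Rank by value-to-size ratio: J12 59/8≈7.38, J8 31/10≈3.1, J21 47/16≈2.94, J35 48/23≈2.09, J31 13/25≈0.52.
J12: take in full, 8 CPU-hours for value 59 → 71 left.
J8: take in full, 10 CPU-hours for value 31 → 61 left.
All 16 CPU-hours of J21 fit (value 47) → 45 remain.
J35: take in full, 23 CPU-hours for value 48 → 22 left.
22 CPU-hours left: a 22/25 share of J31 gives 13×22/25 = 11.44.
Total value = 196.44.

196.44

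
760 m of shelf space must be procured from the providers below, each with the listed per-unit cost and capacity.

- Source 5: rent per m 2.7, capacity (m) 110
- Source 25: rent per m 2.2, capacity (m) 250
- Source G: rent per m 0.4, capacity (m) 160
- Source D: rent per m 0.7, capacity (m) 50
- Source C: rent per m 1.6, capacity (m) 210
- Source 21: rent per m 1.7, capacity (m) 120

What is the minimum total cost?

Fill from the cheapest provider first.
Source G at 0.4: take all 160 m — 600 still needed.
Source D (0.7): use full 50 — 550 m to go.
Source C at 1.6: take all 210 m — 340 still needed.
Take 120 from Source 21 at 1.7 — need 220 more.
Source 25 at 2.2: take 220 of its 250 — requirement met.
Source 5: unused.
Cost = 160×0.4 + 50×0.7 + 210×1.6 + 120×1.7 + 220×2.2 = 1123.

1123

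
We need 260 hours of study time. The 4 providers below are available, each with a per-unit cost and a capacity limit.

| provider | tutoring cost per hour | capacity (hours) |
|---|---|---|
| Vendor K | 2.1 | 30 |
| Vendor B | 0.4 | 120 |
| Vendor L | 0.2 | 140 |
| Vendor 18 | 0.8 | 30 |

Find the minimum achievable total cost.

Cheapest first:
Vendor L at 0.2: take all 140 hours — 120 still needed.
Vendor B at 0.4: take all 120 hours — 0 still needed.
Vendor 18, Vendor K: unused.
Cost = 140×0.2 + 120×0.4 = 76.

76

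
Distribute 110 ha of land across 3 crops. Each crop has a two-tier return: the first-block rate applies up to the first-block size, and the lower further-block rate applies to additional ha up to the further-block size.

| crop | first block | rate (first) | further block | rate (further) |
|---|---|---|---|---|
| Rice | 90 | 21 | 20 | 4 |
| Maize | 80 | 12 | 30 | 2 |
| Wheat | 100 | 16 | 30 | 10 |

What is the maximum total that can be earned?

2210

Order all 6 blocks by rate: Rice/T1 21 > Wheat/T1 16 > Maize/T1 12 > Wheat/T2 10 > Rice/T2 4 > Maize/T2 2.
Rice T1 at 21: fill all 90 → 20 left.
Wheat/T1: +20 of 100 at 16; pool empty.
Total = 21×90 + 16×20 = 2210.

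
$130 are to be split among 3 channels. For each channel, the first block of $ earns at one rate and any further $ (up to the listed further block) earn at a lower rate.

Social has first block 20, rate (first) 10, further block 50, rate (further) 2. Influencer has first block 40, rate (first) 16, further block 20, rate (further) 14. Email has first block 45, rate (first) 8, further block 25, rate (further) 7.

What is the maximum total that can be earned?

Treat each block as its own option and order by rate: Influencer/T1 16 > Influencer/T2 14 > Social/T1 10 > Email/T1 8 > Email/T2 7 > Social/T2 2.
Influencer T1 at 16: fill all 40 — 90 left.
Influencer T2 at 14: fill all 20 — 70 left.
Social/T1 (10): +20 — 50 left.
Email/T1 (8): +45 — 5 left.
5 remain; put them into Email T2 at 7.
Total = 16×40 + 14×20 + 10×20 + 8×45 + 7×5 = 1515.

1515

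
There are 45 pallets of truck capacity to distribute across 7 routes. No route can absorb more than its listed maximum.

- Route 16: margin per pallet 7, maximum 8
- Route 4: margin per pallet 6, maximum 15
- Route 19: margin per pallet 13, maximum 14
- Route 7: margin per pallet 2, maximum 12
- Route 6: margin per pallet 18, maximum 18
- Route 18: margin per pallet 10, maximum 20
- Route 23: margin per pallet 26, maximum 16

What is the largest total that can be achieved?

883

Rank by margin per pallet: Route 23 26 > Route 6 18 > Route 19 13 > Route 18 10 > Route 16 7 > Route 4 6 > Route 7 2.
Route 23 takes 16 to reach its cap of 16 — 29 left.
Give Route 6 18 to hit its cap of 18 — 11 left.
Only 11 left; Route 19 takes them to reach 11.
Total = 13×11 + 18×18 + 26×16 = 883.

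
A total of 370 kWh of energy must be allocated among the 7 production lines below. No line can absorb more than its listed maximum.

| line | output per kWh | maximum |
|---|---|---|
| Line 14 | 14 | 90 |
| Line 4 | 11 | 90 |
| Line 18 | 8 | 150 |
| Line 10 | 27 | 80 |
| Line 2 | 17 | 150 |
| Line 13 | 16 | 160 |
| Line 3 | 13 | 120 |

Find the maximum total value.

6950

Order the production lines by output per kWh: Line 10 27 > Line 2 17 > Line 13 16 > Line 14 14 > Line 3 13 > Line 4 11 > Line 18 8.
Give Line 10 80 to hit its cap of 80 → 290 left.
Line 2: +150 to 150 (cap) → 140 left.
Only 140 left; Line 13 takes them to reach 140.
Total = 27×80 + 17×150 + 16×140 = 6950.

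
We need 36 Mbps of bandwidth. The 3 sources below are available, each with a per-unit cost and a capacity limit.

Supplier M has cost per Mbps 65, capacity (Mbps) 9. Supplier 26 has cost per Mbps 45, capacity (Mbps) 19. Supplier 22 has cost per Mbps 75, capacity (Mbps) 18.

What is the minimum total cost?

2040

Use sources in increasing cost order.
Supplier 26 (45): use full 19 ; 17 Mbps to go.
Supplier M at 65: take all 9 Mbps ; 8 still needed.
Take 8 from Supplier 22 at 75 to finish.
Cost = 19×45 + 9×65 + 8×75 = 2040.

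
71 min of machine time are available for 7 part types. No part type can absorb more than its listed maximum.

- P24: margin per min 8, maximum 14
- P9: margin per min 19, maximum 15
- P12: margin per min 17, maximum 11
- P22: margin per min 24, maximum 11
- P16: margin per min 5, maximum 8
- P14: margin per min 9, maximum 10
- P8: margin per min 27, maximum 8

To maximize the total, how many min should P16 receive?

Highest margin per min first: P8 27 > P22 24 > P9 19 > P12 17 > P14 9 > P24 8 > P16 5.
P8 takes 8 to reach its cap of 8 — 63 left.
P22: +11 to 11 (cap) — 52 left.
P9: +15 to 15 (cap) — 37 left.
Give P12 11 to hit its cap of 11 — 26 left.
P14: +10 to 10 (cap) — 16 left.
P24 takes 14 to reach its cap of 14 — 2 left.
Only 2 left; P16 takes them to reach 2.

2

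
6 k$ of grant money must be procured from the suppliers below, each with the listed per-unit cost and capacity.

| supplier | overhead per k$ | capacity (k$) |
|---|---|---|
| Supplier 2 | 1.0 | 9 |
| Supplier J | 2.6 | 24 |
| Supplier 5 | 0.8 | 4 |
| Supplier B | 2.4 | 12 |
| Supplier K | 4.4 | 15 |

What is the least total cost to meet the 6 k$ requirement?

Fill from the cheapest supplier first.
Supplier 5 (0.8): use full 4 — 2 k$ to go.
Supplier 2 (1.0): take the remaining 2 — done.
Supplier B, Supplier J, Supplier K: unused.
Cost = 4×0.8 + 2×1.0 = 5.2.

5.2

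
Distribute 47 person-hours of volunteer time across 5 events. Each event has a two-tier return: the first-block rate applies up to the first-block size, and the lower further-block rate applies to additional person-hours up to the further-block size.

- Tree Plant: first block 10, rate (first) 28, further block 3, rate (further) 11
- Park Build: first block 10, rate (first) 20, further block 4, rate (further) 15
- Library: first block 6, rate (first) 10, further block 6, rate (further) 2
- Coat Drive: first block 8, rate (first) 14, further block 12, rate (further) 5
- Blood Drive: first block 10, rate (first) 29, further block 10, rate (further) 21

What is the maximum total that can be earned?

1082

Order all 10 blocks by rate: Blood Drive/tier1 29 > Tree Plant/tier1 28 > Blood Drive/tier2 21 > Park Build/tier1 20 > Park Build/tier2 15 > Coat Drive/tier1 14 > Tree Plant/tier2 11 > Library/tier1 10 > Coat Drive/tier2 5 > Library/tier2 2.
Blood Drive tier1 at 29: fill all 10 → 37 left.
Fill Tree Plant tier1 block (10 at 28) → 27 left.
Blood Drive tier2 at 21: fill all 10 → 17 left.
Park Build tier1 at 20: fill all 10 → 7 left.
Park Build/tier2 (15): +4 → 3 left.
Coat Drive/tier1: +3 of 8 at 14; pool empty.
Total = 29×10 + 28×10 + 21×10 + 20×10 + 15×4 + 14×3 = 1082.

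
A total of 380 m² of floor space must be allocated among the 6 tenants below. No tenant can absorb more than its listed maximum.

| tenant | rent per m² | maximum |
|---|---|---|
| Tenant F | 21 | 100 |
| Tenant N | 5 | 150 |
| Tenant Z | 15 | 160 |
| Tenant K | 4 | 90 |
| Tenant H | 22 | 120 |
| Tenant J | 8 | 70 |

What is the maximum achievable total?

Order the tenants by rent per m²: Tenant H 22 > Tenant F 21 > Tenant Z 15 > Tenant J 8 > Tenant N 5 > Tenant K 4.
Tenant H takes 120 to reach its cap of 120 ; 260 left.
Tenant F takes 100 to reach its cap of 100 ; 160 left.
Tenant Z: +160 to 160 (cap) ; 0 left.
Total = 21×100 + 15×160 + 22×120 = 7140.

7140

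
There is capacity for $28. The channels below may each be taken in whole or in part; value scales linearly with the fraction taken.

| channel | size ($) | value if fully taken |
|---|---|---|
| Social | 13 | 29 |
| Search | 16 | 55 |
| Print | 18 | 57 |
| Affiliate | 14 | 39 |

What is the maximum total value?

Rank by value-to-size ratio: Search 55/16≈3.44, Print 57/18≈3.17, Affiliate 39/14≈2.79, Social 29/13≈2.23.
Search: take in full, 16 $ for value 55 ; 12 left.
12 $ left: a 12/18 share of Print gives 57×12/18 = 38.
Total value = 93.

93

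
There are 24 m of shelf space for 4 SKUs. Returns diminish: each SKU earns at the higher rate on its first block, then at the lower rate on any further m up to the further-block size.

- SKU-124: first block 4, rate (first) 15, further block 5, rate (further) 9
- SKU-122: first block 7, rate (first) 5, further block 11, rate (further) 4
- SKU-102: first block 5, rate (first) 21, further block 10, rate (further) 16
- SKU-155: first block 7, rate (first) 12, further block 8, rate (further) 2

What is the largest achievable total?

Order all 8 blocks by rate: SKU-102/first 21 > SKU-102/second 16 > SKU-124/first 15 > SKU-155/first 12 > SKU-124/second 9 > SKU-122/first 5 > SKU-122/second 4 > SKU-155/second 2.
Fill SKU-102 first block (5 at 21) → 19 left.
SKU-102 second at 16: fill all 10 → 9 left.
Fill SKU-124 first block (4 at 15) → 5 left.
5 remain; put them into SKU-155 first at 12.
Total = 21×5 + 16×10 + 15×4 + 12×5 = 385.

385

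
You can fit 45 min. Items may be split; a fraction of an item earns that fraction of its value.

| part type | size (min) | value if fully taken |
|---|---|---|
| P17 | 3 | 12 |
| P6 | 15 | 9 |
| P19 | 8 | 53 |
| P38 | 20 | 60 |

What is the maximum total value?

133.4

Sort by value density: P19 53/8≈6.62, P17 12/3≈4, P38 60/20≈3, P6 9/15≈0.6.
P19: take in full, 8 min for value 53 — 37 left.
All 3 min of P17 fit (value 12) — 34 remain.
P38: take in full, 20 min for value 60 — 14 left.
Fill the last 14 min with part of P6: 14/15 of it earns 8.4.
Total value = 133.4.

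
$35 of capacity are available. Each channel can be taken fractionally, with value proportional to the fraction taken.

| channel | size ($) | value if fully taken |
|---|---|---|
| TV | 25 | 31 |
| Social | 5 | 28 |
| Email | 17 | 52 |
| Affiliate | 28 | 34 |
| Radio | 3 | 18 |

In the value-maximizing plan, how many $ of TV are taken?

10

Sort by value density: Radio 18/3≈6, Social 28/5≈5.6, Email 52/17≈3.06, TV 31/25≈1.24, Affiliate 34/28≈1.21.
Radio: take in full, 3 $ for value 18 ; 32 left.
All 5 $ of Social fit (value 28) ; 27 remain.
Take all of Email (17 $, value 52) ; 10 $ left.
Only 10 $ remain; take 10/25 of TV for value 31×10/25 = 12.4.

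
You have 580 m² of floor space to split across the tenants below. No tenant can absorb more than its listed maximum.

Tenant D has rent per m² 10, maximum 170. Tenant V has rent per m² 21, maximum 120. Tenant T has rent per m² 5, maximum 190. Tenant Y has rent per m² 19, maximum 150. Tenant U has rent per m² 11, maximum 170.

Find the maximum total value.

Order the tenants by rent per m²: Tenant V 21 > Tenant Y 19 > Tenant U 11 > Tenant D 10 > Tenant T 5.
Give Tenant V 120 to hit its cap of 120 — 460 left.
Tenant Y takes 150 to reach its cap of 150 — 310 left.
Give Tenant U 170 to hit its cap of 170 — 140 left.
Tenant D has room for 170 but only 140 remain, so it gets 140.
Total = 10×140 + 21×120 + 19×150 + 11×170 = 8640.

8640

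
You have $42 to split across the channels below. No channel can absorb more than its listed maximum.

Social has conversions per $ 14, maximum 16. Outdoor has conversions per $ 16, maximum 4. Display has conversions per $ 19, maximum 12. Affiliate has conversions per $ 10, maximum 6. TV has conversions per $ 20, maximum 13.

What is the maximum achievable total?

734

Order the channels by conversions per $: TV 20 > Display 19 > Outdoor 16 > Social 14 > Affiliate 10.
TV takes 13 to reach its cap of 13 ; 29 left.
Display takes 12 to reach its cap of 12 ; 17 left.
Outdoor takes 4 to reach its cap of 4 ; 13 left.
Social: +13 (room for 16) → 13. Pool exhausted.
Total = 14×13 + 16×4 + 19×12 + 20×13 = 734.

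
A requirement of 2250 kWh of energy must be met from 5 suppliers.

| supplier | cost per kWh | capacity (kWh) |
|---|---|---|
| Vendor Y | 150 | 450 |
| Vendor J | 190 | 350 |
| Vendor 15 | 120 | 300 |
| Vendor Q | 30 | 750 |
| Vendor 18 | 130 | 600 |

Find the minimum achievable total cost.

Cheapest first:
Vendor Q at 30: take all 750 kWh ; 1500 still needed.
Vendor 15 at 120: take all 300 kWh ; 1200 still needed.
Vendor 18 at 130: take all 600 kWh ; 600 still needed.
Vendor Y (150): use full 450 ; 150 kWh to go.
Vendor J (190): take the remaining 150 ; done.
Cost = 750×30 + 300×120 + 600×130 + 450×150 + 150×190 = 232500.

232500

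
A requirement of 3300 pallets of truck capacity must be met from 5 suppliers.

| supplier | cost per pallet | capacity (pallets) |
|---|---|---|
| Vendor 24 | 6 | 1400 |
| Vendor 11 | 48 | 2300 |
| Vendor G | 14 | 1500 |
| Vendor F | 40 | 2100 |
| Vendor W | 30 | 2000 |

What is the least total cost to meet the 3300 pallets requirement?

Use suppliers in increasing cost order.
Vendor 24 (6): use full 1400 ; 1900 pallets to go.
Vendor G (14): use full 1500 ; 400 pallets to go.
Take 400 from Vendor W at 30 to finish.
Vendor F, Vendor 11: unused.
Cost = 1400×6 + 1500×14 + 400×30 = 41400.

41400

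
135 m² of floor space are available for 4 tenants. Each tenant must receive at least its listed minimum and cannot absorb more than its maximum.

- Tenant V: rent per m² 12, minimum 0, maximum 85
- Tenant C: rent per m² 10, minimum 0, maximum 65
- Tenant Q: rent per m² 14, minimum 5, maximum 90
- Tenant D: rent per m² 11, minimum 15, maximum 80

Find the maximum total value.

1785

Meeting every minimum uses 0+0+5+15 = 20 m², leaving 115.
Rank by rent per m²: Tenant Q 14 > Tenant V 12 > Tenant D 11 > Tenant C 10.
Tenant Q: +85 to 90 (cap) — 30 left.
Only 30 left; Tenant V takes them to reach 30.
Total = 12×30 + 14×90 + 11×15 = 1785.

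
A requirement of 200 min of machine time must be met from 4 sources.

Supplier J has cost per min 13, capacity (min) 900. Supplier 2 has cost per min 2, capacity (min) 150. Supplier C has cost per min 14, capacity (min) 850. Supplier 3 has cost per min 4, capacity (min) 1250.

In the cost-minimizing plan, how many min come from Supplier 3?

Fill from the cheapest source first.
Supplier 2 at 2: take all 150 min ; 50 still needed.
Supplier 3 at 4: take 50 of its 1250 ; requirement met.
Supplier J, Supplier C: unused.

50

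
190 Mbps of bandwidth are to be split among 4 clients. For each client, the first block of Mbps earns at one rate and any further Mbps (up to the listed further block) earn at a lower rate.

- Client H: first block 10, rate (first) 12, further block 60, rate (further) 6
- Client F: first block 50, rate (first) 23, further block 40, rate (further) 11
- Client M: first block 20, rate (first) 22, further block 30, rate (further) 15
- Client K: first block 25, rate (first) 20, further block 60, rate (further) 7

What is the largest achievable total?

Order all 8 blocks by rate: Client F/first 23 > Client M/first 22 > Client K/first 20 > Client M/second 15 > Client H/first 12 > Client F/second 11 > Client K/second 7 > Client H/second 6.
Client F/first (23): +50 — 140 left.
Fill Client M first block (20 at 22) — 120 left.
Client K first at 20: fill all 25 — 95 left.
Client M second at 15: fill all 30 — 65 left.
Client H first at 12: fill all 10 — 55 left.
Client F/second (11): +40 — 15 left.
15 remain; put them into Client K second at 7.
Total = 23×50 + 22×20 + 20×25 + 15×30 + 12×10 + 11×40 + 7×15 = 3205.

3205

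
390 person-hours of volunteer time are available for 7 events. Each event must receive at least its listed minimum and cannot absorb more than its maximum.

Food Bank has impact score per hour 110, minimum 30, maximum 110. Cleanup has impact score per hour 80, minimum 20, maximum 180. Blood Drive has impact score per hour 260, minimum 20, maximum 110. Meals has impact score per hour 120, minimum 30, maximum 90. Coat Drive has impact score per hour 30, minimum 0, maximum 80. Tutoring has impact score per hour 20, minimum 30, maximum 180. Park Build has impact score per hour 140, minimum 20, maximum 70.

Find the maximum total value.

59100

Meeting every minimum uses 30+20+20+30+0+30+20 = 150 person-hours, leaving 240.
Rank by impact score per hour: Blood Drive 260 > Park Build 140 > Meals 120 > Food Bank 110 > Cleanup 80 > Coat Drive 30 > Tutoring 20.
Blood Drive takes 90 more to reach its cap of 110 → 150 left.
Park Build takes 50 more to reach its cap of 70 → 100 left.
Meals: +60 to 90 (cap) → 40 left.
Only 40 left; Food Bank takes them to reach 70.
Total = 110×70 + 80×20 + 260×110 + 120×90 + 20×30 + 140×70 = 59100.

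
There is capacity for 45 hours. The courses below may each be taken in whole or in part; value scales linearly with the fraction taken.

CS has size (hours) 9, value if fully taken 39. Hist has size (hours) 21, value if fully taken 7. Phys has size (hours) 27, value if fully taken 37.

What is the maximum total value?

Rank by value-to-size ratio: CS 39/9≈4.33, Phys 37/27≈1.37, Hist 7/21≈0.333.
CS: take in full, 9 hours for value 39 ; 36 left.
Phys: take in full, 27 hours for value 37 ; 9 left.
Only 9 hours remain; take 9/21 of Hist for value 7×9/21 = 3.
Total value = 79.

79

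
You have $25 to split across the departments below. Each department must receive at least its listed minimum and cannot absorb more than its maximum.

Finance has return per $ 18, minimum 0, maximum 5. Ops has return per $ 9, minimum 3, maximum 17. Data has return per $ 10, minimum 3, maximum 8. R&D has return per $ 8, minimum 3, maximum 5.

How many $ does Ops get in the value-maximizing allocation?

9

Meeting every minimum uses 0+3+3+3 = 9 $, leaving 16.
Order the departments by return per $: Finance 18 > Data 10 > Ops 9 > R&D 8.
Finance: +5 to 5 (cap) ; 11 left.
Data takes 5 more to reach its cap of 8 ; 6 left.
Ops: +6 (room for 14) → 9. Pool exhausted.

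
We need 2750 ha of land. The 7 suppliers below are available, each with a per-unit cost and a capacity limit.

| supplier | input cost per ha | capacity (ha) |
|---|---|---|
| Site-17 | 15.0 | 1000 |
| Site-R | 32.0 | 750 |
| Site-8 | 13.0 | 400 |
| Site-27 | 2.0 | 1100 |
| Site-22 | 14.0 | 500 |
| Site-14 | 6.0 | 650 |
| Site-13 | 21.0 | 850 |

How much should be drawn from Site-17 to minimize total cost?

Fill from the cheapest supplier first.
Site-27 (2.0): use full 1100 → 1650 ha to go.
Site-14 (6.0): use full 650 → 1000 ha to go.
Site-8 at 13.0: take all 400 ha → 600 still needed.
Site-22 at 14.0: take all 500 ha → 100 still needed.
Site-17 at 15.0: take 100 of its 1000 → requirement met.
Site-13, Site-R: unused.

100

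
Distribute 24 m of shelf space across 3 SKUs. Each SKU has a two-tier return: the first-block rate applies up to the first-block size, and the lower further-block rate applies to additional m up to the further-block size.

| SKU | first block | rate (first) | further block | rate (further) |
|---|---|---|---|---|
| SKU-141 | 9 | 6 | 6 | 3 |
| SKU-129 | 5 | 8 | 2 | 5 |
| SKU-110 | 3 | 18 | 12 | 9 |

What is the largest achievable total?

226

Order all 6 blocks by rate: SKU-110/T1 18 > SKU-110/T2 9 > SKU-129/T1 8 > SKU-141/T1 6 > SKU-129/T2 5 > SKU-141/T2 3.
SKU-110/T1 (18): +3 — 21 left.
SKU-110/T2 (9): +12 — 9 left.
SKU-129/T1 (8): +5 — 4 left.
SKU-141 T1 at 6: only 4 left, fill 4.
Total = 18×3 + 9×12 + 8×5 + 6×4 = 226.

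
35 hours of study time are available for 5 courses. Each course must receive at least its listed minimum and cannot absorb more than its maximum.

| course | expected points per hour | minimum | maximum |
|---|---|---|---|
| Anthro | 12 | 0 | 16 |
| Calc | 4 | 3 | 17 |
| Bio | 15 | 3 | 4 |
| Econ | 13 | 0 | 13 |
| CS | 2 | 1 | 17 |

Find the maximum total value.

Meeting every minimum uses 0+3+3+0+1 = 7 hours, leaving 28.
Highest expected points per hour first: Bio 15 > Econ 13 > Anthro 12 > Calc 4 > CS 2.
Bio: +1 to 4 (cap) ; 27 left.
Econ: +13 to 13 (cap) ; 14 left.
Anthro has room for 16 more but only 14 remain, so it gets 14.
Total = 12×14 + 4×3 + 15×4 + 13×13 + 2×1 = 411.

411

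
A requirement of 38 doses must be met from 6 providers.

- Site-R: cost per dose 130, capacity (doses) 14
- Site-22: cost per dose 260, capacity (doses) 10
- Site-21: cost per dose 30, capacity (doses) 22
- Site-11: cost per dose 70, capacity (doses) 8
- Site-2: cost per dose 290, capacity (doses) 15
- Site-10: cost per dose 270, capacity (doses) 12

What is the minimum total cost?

2260

Use providers in increasing cost order.
Take 22 from Site-21 at 30 — need 16 more.
Take 8 from Site-11 at 70 — need 8 more.
Site-R at 130: take 8 of its 14 — requirement met.
Site-22, Site-10, Site-2: unused.
Cost = 22×30 + 8×70 + 8×130 = 2260.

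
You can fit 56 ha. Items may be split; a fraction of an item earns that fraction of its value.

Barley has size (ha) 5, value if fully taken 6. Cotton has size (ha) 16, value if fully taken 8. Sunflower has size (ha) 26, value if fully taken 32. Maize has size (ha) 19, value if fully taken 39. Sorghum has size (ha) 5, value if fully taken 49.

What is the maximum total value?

Rank by value-to-size ratio: Sorghum 49/5≈9.8, Maize 39/19≈2.05, Sunflower 32/26≈1.23, Barley 6/5≈1.2, Cotton 8/16≈0.5.
Sorghum: take in full, 5 ha for value 49 ; 51 left.
Take all of Maize (19 ha, value 39) ; 32 ha left.
Take all of Sunflower (26 ha, value 32) ; 6 ha left.
Barley: take in full, 5 ha for value 6 ; 1 left.
1 ha left: a 1/16 share of Cotton gives 8×1/16 = 0.5.
Total value = 126.5.

126.5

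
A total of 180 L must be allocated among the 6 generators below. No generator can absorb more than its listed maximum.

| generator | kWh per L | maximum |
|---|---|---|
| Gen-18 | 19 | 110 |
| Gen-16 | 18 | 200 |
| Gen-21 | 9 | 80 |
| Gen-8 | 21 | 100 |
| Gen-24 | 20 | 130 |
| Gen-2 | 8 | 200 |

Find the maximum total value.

3700

Highest kWh per L first: Gen-8 21 > Gen-24 20 > Gen-18 19 > Gen-16 18 > Gen-21 9 > Gen-2 8.
Give Gen-8 100 to hit its cap of 100 — 80 left.
Gen-24 has room for 130 but only 80 remain, so it gets 80.
Total = 21×100 + 20×80 = 3700.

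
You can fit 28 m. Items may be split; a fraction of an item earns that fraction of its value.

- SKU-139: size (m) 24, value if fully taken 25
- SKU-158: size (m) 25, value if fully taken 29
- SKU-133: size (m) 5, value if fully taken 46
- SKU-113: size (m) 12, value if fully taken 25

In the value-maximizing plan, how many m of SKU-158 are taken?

11

Rank by value-to-size ratio: SKU-133 46/5≈9.2, SKU-113 25/12≈2.08, SKU-158 29/25≈1.16, SKU-139 25/24≈1.04.
Take all of SKU-133 (5 m, value 46) → 23 m left.
All 12 m of SKU-113 fit (value 25) → 11 remain.
Fill the last 11 m with part of SKU-158: 11/25 of it earns 12.76.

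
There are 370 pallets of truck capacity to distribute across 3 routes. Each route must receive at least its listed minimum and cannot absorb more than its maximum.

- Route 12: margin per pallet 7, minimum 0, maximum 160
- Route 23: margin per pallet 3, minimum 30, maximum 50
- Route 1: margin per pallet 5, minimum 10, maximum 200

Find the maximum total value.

Meeting every minimum uses 0+30+10 = 40 pallets, leaving 330.
Order the routes by margin per pallet: Route 12 7 > Route 1 5 > Route 23 3.
Give Route 12 160 more to hit its cap of 160 — 170 left.
Route 1 has room for 190 more but only 170 remain, so it gets 180.
Total = 7×160 + 3×30 + 5×180 = 2110.

2110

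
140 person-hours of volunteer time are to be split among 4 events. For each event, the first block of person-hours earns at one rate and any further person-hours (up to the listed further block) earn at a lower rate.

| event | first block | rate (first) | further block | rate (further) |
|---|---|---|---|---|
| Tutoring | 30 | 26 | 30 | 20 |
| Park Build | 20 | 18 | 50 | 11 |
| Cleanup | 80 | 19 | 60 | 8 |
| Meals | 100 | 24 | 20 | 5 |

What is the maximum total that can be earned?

3380

Treat each block as its own option and order by rate: Tutoring/first 26 > Meals/first 24 > Tutoring/second 20 > Cleanup/first 19 > Park Build/first 18 > Park Build/second 11 > Cleanup/second 8 > Meals/second 5.
Tutoring/first (26): +30 ; 110 left.
Fill Meals first block (100 at 24) ; 10 left.
Tutoring second at 20: only 10 left, fill 10.
Total = 26×30 + 24×100 + 20×10 = 3380.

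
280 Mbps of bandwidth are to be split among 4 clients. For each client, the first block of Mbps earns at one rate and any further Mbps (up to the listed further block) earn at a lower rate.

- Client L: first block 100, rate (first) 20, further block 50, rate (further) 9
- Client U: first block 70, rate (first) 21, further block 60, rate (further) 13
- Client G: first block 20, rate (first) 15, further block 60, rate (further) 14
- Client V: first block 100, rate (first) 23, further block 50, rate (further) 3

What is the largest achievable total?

5920

Treat each block as its own option and order by rate: Client V/T1 23 > Client U/T1 21 > Client L/T1 20 > Client G/T1 15 > Client G/T2 14 > Client U/T2 13 > Client L/T2 9 > Client V/T2 3.
Fill Client V T1 block (100 at 23) — 180 left.
Fill Client U T1 block (70 at 21) — 110 left.
Client L/T1 (20): +100 — 10 left.
10 remain; put them into Client G T1 at 15.
Total = 23×100 + 21×70 + 20×100 + 15×10 = 5920.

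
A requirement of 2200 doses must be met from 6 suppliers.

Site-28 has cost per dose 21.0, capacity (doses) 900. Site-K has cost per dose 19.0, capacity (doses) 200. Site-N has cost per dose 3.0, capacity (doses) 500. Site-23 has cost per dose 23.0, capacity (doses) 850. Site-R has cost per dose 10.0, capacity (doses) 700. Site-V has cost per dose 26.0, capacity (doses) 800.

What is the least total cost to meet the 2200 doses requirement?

Cheapest first:
Site-N at 3.0: take all 500 doses ; 1700 still needed.
Site-R at 10.0: take all 700 doses ; 1000 still needed.
Site-K (19.0): use full 200 ; 800 doses to go.
Site-28 at 21.0: take 800 of its 900 ; requirement met.
Site-23, Site-V: unused.
Cost = 500×3.0 + 700×10.0 + 200×19.0 + 800×21.0 = 29100.

29100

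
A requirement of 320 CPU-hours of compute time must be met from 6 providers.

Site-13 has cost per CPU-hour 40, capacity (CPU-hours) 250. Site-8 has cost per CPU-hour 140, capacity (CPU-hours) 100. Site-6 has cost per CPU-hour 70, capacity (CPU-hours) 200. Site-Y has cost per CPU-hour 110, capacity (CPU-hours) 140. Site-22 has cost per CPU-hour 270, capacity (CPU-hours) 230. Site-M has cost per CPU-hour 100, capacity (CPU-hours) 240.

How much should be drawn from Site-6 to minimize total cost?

Cheapest first:
Site-13 (40): use full 250 — 70 CPU-hours to go.
Site-6 at 70: take 70 of its 200 — requirement met.
Site-M, Site-Y, Site-8, Site-22: unused.

70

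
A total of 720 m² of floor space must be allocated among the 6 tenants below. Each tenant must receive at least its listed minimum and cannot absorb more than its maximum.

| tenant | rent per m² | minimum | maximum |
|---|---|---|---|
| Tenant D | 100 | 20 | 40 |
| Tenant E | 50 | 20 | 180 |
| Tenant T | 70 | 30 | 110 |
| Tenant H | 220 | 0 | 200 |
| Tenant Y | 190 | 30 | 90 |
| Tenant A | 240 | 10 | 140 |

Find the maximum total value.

Meeting every minimum uses 20+20+30+0+30+10 = 110 m², leaving 610.
Rank by rent per m²: Tenant A 240 > Tenant H 220 > Tenant Y 190 > Tenant D 100 > Tenant T 70 > Tenant E 50.
Tenant A: +130 to 140 (cap) ; 480 left.
Tenant H: +200 to 200 (cap) ; 280 left.
Give Tenant Y 60 more to hit its cap of 90 ; 220 left.
Tenant D: +20 to 40 (cap) ; 200 left.
Tenant T: +80 to 110 (cap) ; 120 left.
Tenant E: +120 (room for 160) → 140. Pool exhausted.
Total = 100×40 + 50×140 + 70×110 + 220×200 + 190×90 + 240×140 = 113400.

113400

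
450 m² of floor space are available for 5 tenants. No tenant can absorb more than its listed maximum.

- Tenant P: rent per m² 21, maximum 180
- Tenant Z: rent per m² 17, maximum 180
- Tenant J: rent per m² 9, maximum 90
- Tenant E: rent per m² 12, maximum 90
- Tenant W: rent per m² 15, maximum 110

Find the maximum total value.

Rank by rent per m²: Tenant P 21 > Tenant Z 17 > Tenant W 15 > Tenant E 12 > Tenant J 9.
Tenant P takes 180 to reach its cap of 180 — 270 left.
Tenant Z takes 180 to reach its cap of 180 — 90 left.
Tenant W has room for 110 but only 90 remain, so it gets 90.
Total = 21×180 + 17×180 + 15×90 = 8190.

8190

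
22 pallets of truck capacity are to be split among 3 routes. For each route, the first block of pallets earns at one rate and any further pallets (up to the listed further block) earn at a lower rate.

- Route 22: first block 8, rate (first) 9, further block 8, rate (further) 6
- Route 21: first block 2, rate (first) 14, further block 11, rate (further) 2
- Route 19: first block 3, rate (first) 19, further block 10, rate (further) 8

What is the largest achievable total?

Rank every tier by rate: Route 19/T1 19 > Route 21/T1 14 > Route 22/T1 9 > Route 19/T2 8 > Route 22/T2 6 > Route 21/T2 2.
Route 19 T1 at 19: fill all 3 ; 19 left.
Fill Route 21 T1 block (2 at 14) ; 17 left.
Route 22 T1 at 9: fill all 8 ; 9 left.
Route 19 T2 at 8: only 9 left, fill 9.
Total = 19×3 + 14×2 + 9×8 + 8×9 = 229.

229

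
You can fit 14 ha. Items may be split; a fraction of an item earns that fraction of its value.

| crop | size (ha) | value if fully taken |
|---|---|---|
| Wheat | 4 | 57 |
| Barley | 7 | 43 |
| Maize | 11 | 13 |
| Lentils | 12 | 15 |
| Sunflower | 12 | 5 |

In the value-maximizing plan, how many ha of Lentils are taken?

Sort by value density: Wheat 57/4≈14.2, Barley 43/7≈6.14, Lentils 15/12≈1.25, Maize 13/11≈1.18, Sunflower 5/12≈0.417.
All 4 ha of Wheat fit (value 57) ; 10 remain.
Take all of Barley (7 ha, value 43) ; 3 ha left.
Fill the last 3 ha with part of Lentils: 3/12 of it earns 3.75.

3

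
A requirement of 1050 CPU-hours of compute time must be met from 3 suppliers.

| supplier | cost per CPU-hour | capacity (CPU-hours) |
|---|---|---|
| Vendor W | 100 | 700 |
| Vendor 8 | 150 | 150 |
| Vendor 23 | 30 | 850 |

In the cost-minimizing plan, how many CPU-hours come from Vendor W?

Cheapest first:
Take 850 from Vendor 23 at 30 ; need 200 more.
Vendor W (100): take the remaining 200 ; done.
Vendor 8: unused.

200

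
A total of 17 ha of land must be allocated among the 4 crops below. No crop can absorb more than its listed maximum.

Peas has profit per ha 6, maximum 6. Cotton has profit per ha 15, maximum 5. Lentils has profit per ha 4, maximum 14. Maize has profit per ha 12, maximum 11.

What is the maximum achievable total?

Order the crops by profit per ha: Cotton 15 > Maize 12 > Peas 6 > Lentils 4.
Cotton: +5 to 5 (cap) — 12 left.
Maize takes 11 to reach its cap of 11 — 1 left.
Peas has room for 6 but only 1 remain, so it gets 1.
Total = 6×1 + 15×5 + 12×11 = 213.

213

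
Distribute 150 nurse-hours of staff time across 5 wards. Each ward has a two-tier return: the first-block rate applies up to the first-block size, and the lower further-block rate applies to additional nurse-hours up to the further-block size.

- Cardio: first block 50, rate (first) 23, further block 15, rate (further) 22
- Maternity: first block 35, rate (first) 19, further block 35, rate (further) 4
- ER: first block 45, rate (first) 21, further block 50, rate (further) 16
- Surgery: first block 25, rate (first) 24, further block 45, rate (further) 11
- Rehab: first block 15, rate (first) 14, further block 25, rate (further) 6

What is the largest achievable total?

3310

Order all 10 blocks by rate: Surgery/T1 24 > Cardio/T1 23 > Cardio/T2 22 > ER/T1 21 > Maternity/T1 19 > ER/T2 16 > Rehab/T1 14 > Surgery/T2 11 > Rehab/T2 6 > Maternity/T2 4.
Surgery T1 at 24: fill all 25 — 125 left.
Cardio/T1 (23): +50 — 75 left.
Cardio/T2 (22): +15 — 60 left.
Fill ER T1 block (45 at 21) — 15 left.
Maternity T1 at 19: only 15 left, fill 15.
Total = 24×25 + 23×50 + 22×15 + 21×45 + 19×15 = 3310.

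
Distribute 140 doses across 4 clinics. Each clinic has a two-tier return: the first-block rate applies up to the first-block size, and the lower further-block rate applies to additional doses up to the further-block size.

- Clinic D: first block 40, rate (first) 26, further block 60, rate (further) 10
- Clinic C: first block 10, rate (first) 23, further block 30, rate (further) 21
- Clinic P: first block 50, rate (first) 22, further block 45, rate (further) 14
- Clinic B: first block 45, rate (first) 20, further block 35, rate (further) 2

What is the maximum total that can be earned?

Rank every tier by rate: Clinic D/tier1 26 > Clinic C/tier1 23 > Clinic P/tier1 22 > Clinic C/tier2 21 > Clinic B/tier1 20 > Clinic P/tier2 14 > Clinic D/tier2 10 > Clinic B/tier2 2.
Fill Clinic D tier1 block (40 at 26) ; 100 left.
Clinic C tier1 at 23: fill all 10 ; 90 left.
Fill Clinic P tier1 block (50 at 22) ; 40 left.
Fill Clinic C tier2 block (30 at 21) ; 10 left.
10 remain; put them into Clinic B tier1 at 20.
Total = 26×40 + 23×10 + 22×50 + 21×30 + 20×10 = 3200.

3200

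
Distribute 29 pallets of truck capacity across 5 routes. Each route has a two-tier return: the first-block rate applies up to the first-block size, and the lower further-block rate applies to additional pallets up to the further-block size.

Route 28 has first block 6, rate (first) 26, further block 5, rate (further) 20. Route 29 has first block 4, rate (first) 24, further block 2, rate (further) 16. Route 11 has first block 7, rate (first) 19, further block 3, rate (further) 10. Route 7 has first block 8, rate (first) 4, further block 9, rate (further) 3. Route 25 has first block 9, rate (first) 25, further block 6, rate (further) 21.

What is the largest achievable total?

683

Order all 10 blocks by rate: Route 28/T1 26 > Route 25/T1 25 > Route 29/T1 24 > Route 25/T2 21 > Route 28/T2 20 > Route 11/T1 19 > Route 29/T2 16 > Route 11/T2 10 > Route 7/T1 4 > Route 7/T2 3.
Route 28 T1 at 26: fill all 6 ; 23 left.
Route 25/T1 (25): +9 ; 14 left.
Route 29/T1 (24): +4 ; 10 left.
Fill Route 25 T2 block (6 at 21) ; 4 left.
Route 28 T2 at 20: only 4 left, fill 4.
Total = 26×6 + 25×9 + 24×4 + 21×6 + 20×4 = 683.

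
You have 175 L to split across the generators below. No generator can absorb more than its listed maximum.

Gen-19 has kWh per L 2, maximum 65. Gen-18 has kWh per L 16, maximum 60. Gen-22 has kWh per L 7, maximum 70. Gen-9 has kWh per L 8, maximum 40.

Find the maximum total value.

Order the generators by kWh per L: Gen-18 16 > Gen-9 8 > Gen-22 7 > Gen-19 2.
Give Gen-18 60 to hit its cap of 60 → 115 left.
Gen-9 takes 40 to reach its cap of 40 → 75 left.
Gen-22 takes 70 to reach its cap of 70 → 5 left.
Gen-19 has room for 65 but only 5 remain, so it gets 5.
Total = 2×5 + 16×60 + 7×70 + 8×40 = 1780.

1780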